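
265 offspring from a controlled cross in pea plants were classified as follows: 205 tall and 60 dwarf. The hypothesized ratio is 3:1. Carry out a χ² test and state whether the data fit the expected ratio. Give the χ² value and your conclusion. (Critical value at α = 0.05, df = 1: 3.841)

Total ratio parts = 4. Expected numbers out of 265:
  tall: 265 × 3/4 = 198.75
  dwarf: 265 × 1/4 = 66.25
χ² = Σ (O − E)² / E
  tall: (205 − 198.75)² / 198.75 = 0.1965
  dwarf: (60 − 66.25)² / 66.25 = 0.5896
χ² = 0.1965 + 0.5896 = 0.7861 ≈ 0.786
Degrees of freedom = 2 − 1 = 1; critical value at α = 0.05 is 3.841.
Since 0.786 < 3.841, we fail to reject the null hypothesis — the data are consistent with the 3:1 ratio.

0.786; consistent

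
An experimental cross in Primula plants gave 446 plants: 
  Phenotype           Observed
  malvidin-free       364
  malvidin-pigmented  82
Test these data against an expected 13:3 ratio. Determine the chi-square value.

0.039

Under the 13:3 hypothesis (Σ ratio = 16, N = 446):
  malvidin-free: 446 × 13/16 = 362.375
  malvidin-pigmented: 446 × 3/16 = 83.625
χ² = Σ (O − E)² / E
  malvidin-free: (364 − 362.375)² / 362.375 = 0.0073
  malvidin-pigmented: (82 − 83.625)² / 83.625 = 0.0316
χ² = 0.0073 + 0.0316 = 0.0389 ≈ 0.039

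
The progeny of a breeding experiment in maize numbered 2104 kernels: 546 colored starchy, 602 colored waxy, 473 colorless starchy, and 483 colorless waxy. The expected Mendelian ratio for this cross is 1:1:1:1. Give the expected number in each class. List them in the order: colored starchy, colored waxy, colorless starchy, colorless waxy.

526, 526, 526, 526

Under the 1:1:1:1 hypothesis (Σ ratio = 4, N = 2104):
  colored starchy: 2104 × 1/4 = 526
  colored waxy: 2104 × 1/4 = 526
  colorless starchy: 2104 × 1/4 = 526
  colorless waxy: 2104 × 1/4 = 526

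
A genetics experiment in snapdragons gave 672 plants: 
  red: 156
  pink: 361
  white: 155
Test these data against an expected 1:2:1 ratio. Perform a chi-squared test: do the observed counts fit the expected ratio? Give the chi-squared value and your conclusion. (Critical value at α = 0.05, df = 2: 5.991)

3.723; consistent

Total ratio parts = 4. Expected numbers out of 672:
  red: 672 × 1/4 = 168
  pink: 672 × 2/4 = 336
  white: 672 × 1/4 = 168
χ² = Σ (O − E)² / E
  red: (156 − 168)² / 168 = 0.8571
  pink: (361 − 336)² / 336 = 1.8601
  white: (155 − 168)² / 168 = 1.0060
χ² = 0.8571 + 1.8601 + 1.0060 = 3.7232 ≈ 3.723
Degrees of freedom = 3 − 1 = 2; critical value at α = 0.05 is 5.991.
Since 3.723 < 5.991, we fail to reject the null hypothesis — the data are consistent with the 1:2:1 ratio.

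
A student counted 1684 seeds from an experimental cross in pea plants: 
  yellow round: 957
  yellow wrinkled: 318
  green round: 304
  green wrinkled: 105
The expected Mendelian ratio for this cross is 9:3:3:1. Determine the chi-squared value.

0.554

The 9:3:3:1 ratio has 16 parts, so with N = 1684 the expected counts are:
  yellow round: 1684 × 9/16 = 947.25
  yellow wrinkled: 1684 × 3/16 = 315.75
  green round: 1684 × 3/16 = 315.75
  green wrinkled: 1684 × 1/16 = 105.25
χ² = Σ (O − E)² / E
  yellow round: (957 − 947.25)² / 947.25 = 0.1004
  yellow wrinkled: (318 − 315.75)² / 315.75 = 0.0160
  green round: (304 − 315.75)² / 315.75 = 0.4373
  green wrinkled: (105 − 105.25)² / 105.25 = 0.0006
χ² = 0.1004 + 0.0160 + 0.4373 + 0.0006 = 0.5543 ≈ 0.554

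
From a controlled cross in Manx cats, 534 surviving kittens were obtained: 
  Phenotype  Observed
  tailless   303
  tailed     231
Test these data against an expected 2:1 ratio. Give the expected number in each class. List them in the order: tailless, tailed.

356, 178

Under the 2:1 hypothesis (Σ ratio = 3, N = 534):
  tailless: 534 × 2/3 = 356
  tailed: 534 × 1/3 = 178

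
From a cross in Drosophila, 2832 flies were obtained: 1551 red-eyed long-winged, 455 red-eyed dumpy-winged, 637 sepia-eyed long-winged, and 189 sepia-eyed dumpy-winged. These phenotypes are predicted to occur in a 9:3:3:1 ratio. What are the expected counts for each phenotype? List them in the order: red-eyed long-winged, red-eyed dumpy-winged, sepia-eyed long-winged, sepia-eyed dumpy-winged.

Total ratio parts = 16. Expected numbers out of 2832:
  red-eyed long-winged: 2832 × 9/16 = 1593
  red-eyed dumpy-winged: 2832 × 3/16 = 531
  sepia-eyed long-winged: 2832 × 3/16 = 531
  sepia-eyed dumpy-winged: 2832 × 1/16 = 177

1593, 531, 531, 177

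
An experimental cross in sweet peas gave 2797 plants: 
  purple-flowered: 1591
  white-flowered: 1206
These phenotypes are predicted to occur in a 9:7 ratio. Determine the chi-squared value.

Total ratio parts = 16. Expected numbers out of 2797:
  purple-flowered: 2797 × 9/16 = 1573.3125
  white-flowered: 2797 × 7/16 = 1223.6875
χ² = Σ (O − E)² / E
  purple-flowered: (1591 − 1573.3125)² / 1573.3125 = 0.1988
  white-flowered: (1206 − 1223.6875)² / 1223.6875 = 0.2557
χ² = 0.1988 + 0.2557 = 0.4545 ≈ 0.455

0.455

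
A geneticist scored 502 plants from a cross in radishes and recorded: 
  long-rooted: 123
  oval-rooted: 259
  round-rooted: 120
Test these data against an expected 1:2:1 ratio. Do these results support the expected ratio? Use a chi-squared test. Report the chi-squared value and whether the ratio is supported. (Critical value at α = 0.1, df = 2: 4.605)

0.546; consistent

Total ratio parts = 4. Expected numbers out of 502:
  long-rooted: 502 × 1/4 = 125.5
  oval-rooted: 502 × 2/4 = 251
  round-rooted: 502 × 1/4 = 125.5
χ² = Σ (O − E)² / E
  long-rooted: (123 − 125.5)² / 125.5 = 0.0498
  oval-rooted: (259 − 251)² / 251 = 0.2550
  round-rooted: (120 − 125.5)² / 125.5 = 0.2410
χ² = 0.0498 + 0.2550 + 0.2410 = 0.5458 ≈ 0.546
Degrees of freedom = 3 − 1 = 2; critical value at α = 0.1 is 4.605.
Since 0.546 < 4.605, we fail to reject the null hypothesis — the data are consistent with the 1:2:1 ratio.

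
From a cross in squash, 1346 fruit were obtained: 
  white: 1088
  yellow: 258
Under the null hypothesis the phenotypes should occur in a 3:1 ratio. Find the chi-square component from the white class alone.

Under the 3:1 hypothesis (Σ ratio = 4, N = 1346):
  white: 1346 × 3/4 = 1009.5
  yellow: 1346 × 1/4 = 336.5
Contribution of white: (1088 − 1009.5)² / 1009.5 = 6.1043

6.104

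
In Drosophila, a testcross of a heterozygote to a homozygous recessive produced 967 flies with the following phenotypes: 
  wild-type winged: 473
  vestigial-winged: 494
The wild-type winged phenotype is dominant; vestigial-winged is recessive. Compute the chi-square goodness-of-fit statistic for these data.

0.456

A testcross of a heterozygote (Aa × aa) gives a 1:1 phenotypic ratio.
Expected counts for N = 967 under a 1:1 ratio (total parts = 2):
  wild-type winged: 967 × 1/2 = 483.5
  vestigial-winged: 967 × 1/2 = 483.5
χ² = Σ (O − E)² / E
  wild-type winged: (473 − 483.5)² / 483.5 = 0.2280
  vestigial-winged: (494 − 483.5)² / 483.5 = 0.2280
χ² = 0.2280 + 0.2280 = 0.456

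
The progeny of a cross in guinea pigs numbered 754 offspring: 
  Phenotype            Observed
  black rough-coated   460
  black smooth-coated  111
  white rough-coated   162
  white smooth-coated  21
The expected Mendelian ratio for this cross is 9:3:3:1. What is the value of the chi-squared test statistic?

Under the 9:3:3:1 hypothesis (Σ ratio = 16, N = 754):
  black rough-coated: 754 × 9/16 = 424.125
  black smooth-coated: 754 × 3/16 = 141.375
  white rough-coated: 754 × 3/16 = 141.375
  white smooth-coated: 754 × 1/16 = 47.125
χ² = Σ (O − E)² / E
  black rough-coated: (460 − 424.125)² / 424.125 = 3.0345
  black smooth-coated: (111 − 141.375)² / 141.375 = 6.5262
  white rough-coated: (162 − 141.375)² / 141.375 = 3.0090
  white smooth-coated: (21 − 47.125)² / 47.125 = 14.4831
χ² = 3.0345 + 6.5262 + 3.0090 + 14.4831 = 27.0528 ≈ 27.053

27.053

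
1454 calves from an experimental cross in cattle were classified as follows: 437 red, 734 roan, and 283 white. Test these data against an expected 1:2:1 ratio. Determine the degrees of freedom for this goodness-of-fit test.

2

A goodness-of-fit test with 3 phenotype classes has df = 3 − 1 = 2.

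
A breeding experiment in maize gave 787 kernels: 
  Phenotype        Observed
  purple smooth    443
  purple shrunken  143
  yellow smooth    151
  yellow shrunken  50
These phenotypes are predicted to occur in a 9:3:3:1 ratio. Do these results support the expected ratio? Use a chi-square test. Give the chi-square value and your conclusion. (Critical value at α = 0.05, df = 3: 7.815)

0.235; consistent

The 9:3:3:1 ratio has 16 parts, so with N = 787 the expected counts are:
  purple smooth: 787 × 9/16 = 442.6875
  purple shrunken: 787 × 3/16 = 147.5625
  yellow smooth: 787 × 3/16 = 147.5625
  yellow shrunken: 787 × 1/16 = 49.1875
χ² = Σ (O − E)² / E
  purple smooth: (443 − 442.6875)² / 442.6875 = 0.0002
  purple shrunken: (143 − 147.5625)² / 147.5625 = 0.1411
  yellow smooth: (151 − 147.5625)² / 147.5625 = 0.0801
  yellow shrunken: (50 − 49.1875)² / 49.1875 = 0.0134
χ² = 0.0002 + 0.1411 + 0.0801 + 0.0134 = 0.2348 ≈ 0.235
Degrees of freedom = 4 − 1 = 3; critical value at α = 0.05 is 7.815.
Since 0.235 < 7.815, we fail to reject the null hypothesis — the data are consistent with the 9:3:3:1 ratio.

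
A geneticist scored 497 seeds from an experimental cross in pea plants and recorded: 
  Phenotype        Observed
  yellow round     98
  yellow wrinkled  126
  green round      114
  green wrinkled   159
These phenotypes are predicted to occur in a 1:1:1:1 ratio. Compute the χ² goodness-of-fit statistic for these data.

16.135

Expected counts for N = 497 under a 1:1:1:1 ratio (total parts = 4):
  yellow round: 497 × 1/4 = 124.25
  yellow wrinkled: 497 × 1/4 = 124.25
  green round: 497 × 1/4 = 124.25
  green wrinkled: 497 × 1/4 = 124.25
χ² = Σ (O − E)² / E
  yellow round: (98 − 124.25)² / 124.25 = 5.5458
  yellow wrinkled: (126 − 124.25)² / 124.25 = 0.0246
  green round: (114 − 124.25)² / 124.25 = 0.8456
  green wrinkled: (159 − 124.25)² / 124.25 = 9.7188
χ² = 5.5458 + 0.0246 + 0.8456 + 9.7188 = 16.1348 ≈ 16.135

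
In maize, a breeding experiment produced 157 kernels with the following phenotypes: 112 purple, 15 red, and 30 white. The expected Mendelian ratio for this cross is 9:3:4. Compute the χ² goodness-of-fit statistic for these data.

15.614

The 9:3:4 ratio has 16 parts, so with N = 157 the expected counts are:
  purple: 157 × 9/16 = 88.3125
  red: 157 × 3/16 = 29.4375
  white: 157 × 4/16 = 39.25
χ² = Σ (O − E)² / E
  purple: (112 − 88.3125)² / 88.3125 = 6.3535
  red: (15 − 29.4375)² / 29.4375 = 7.0808
  white: (30 − 39.25)² / 39.25 = 2.1799
χ² = 6.3535 + 7.0808 + 2.1799 = 15.6142 ≈ 15.614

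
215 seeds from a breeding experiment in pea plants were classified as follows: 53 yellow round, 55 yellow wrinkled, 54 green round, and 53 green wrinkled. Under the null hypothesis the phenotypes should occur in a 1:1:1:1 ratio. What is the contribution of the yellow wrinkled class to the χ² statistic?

Total ratio parts = 4. Expected numbers out of 215:
  yellow round: 215 × 1/4 = 53.75
  yellow wrinkled: 215 × 1/4 = 53.75
  green round: 215 × 1/4 = 53.75
  green wrinkled: 215 × 1/4 = 53.75
Contribution of yellow wrinkled: (55 − 53.75)² / 53.75 = 0.0291

0.029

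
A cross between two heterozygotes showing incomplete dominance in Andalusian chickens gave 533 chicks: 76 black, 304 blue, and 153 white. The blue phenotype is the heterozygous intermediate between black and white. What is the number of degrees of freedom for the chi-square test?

2

With incomplete dominance, a heterozygote × heterozygote cross gives a 1:2:1 phenotypic ratio.
A goodness-of-fit test with 3 phenotype classes has df = 3 − 1 = 2.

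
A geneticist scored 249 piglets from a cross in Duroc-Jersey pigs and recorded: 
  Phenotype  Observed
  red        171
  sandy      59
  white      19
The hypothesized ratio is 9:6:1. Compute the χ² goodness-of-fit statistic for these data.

20.248

Expected counts for N = 249 under a 9:6:1 ratio (total parts = 16):
  red: 249 × 9/16 = 140.0625
  sandy: 249 × 6/16 = 93.375
  white: 249 × 1/16 = 15.5625
χ² = Σ (O − E)² / E
  red: (171 − 140.0625)² / 140.0625 = 6.8336
  sandy: (59 − 93.375)² / 93.375 = 12.6548
  white: (19 − 15.5625)² / 15.5625 = 0.7593
χ² = 6.8336 + 12.6548 + 0.7593 = 20.2477 ≈ 20.248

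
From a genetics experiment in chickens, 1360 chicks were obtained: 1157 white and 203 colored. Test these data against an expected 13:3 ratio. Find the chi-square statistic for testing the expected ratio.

13.051

Total ratio parts = 16. Expected numbers out of 1360:
  white: 1360 × 13/16 = 1105
  colored: 1360 × 3/16 = 255
χ² = Σ (O − E)² / E
  white: (1157 − 1105)² / 1105 = 2.4471
  colored: (203 − 255)² / 255 = 10.6039
χ² = 2.4471 + 10.6039 = 13.051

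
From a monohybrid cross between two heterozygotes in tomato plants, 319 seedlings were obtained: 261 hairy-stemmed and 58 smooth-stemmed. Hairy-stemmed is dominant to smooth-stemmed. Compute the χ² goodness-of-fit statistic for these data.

7.909

For a monohybrid cross between heterozygotes with complete dominance, the expected phenotypic ratio is 3:1.
Under the 3:1 hypothesis (Σ ratio = 4, N = 319):
  hairy-stemmed: 319 × 3/4 = 239.25
  smooth-stemmed: 319 × 1/4 = 79.75
χ² = Σ (O − E)² / E
  hairy-stemmed: (261 − 239.25)² / 239.25 = 1.9773
  smooth-stemmed: (58 − 79.75)² / 79.75 = 5.9318
χ² = 1.9773 + 5.9318 = 7.9091 ≈ 7.909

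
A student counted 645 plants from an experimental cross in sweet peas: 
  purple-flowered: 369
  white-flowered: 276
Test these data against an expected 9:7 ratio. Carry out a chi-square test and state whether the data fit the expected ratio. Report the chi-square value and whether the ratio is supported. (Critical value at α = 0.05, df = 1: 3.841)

Expected counts for N = 645 under a 9:7 ratio (total parts = 16):
  purple-flowered: 645 × 9/16 = 362.8125
  white-flowered: 645 × 7/16 = 282.1875
χ² = Σ (O − E)² / E
  purple-flowered: (369 − 362.8125)² / 362.8125 = 0.1055
  white-flowered: (276 − 282.1875)² / 282.1875 = 0.1357
χ² = 0.1055 + 0.1357 = 0.2412 ≈ 0.241
Degrees of freedom = 2 − 1 = 1; critical value at α = 0.05 is 3.841.
Since 0.241 < 3.841, we fail to reject the null hypothesis — the data are consistent with the 9:7 ratio.

0.241; consistent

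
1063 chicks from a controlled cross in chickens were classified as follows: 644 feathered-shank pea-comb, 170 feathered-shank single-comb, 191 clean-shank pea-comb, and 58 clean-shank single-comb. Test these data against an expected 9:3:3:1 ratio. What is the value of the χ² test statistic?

9.278

Under the 9:3:3:1 hypothesis (Σ ratio = 16, N = 1063):
  feathered-shank pea-comb: 1063 × 9/16 = 597.9375
  feathered-shank single-comb: 1063 × 3/16 = 199.3125
  clean-shank pea-comb: 1063 × 3/16 = 199.3125
  clean-shank single-comb: 1063 × 1/16 = 66.4375
χ² = Σ (O − E)² / E
  feathered-shank pea-comb: (644 − 597.9375)² / 597.9375 = 3.5485
  feathered-shank single-comb: (170 − 199.3125)² / 199.3125 = 4.3109
  clean-shank pea-comb: (191 − 199.3125)² / 199.3125 = 0.3467
  clean-shank single-comb: (58 − 66.4375)² / 66.4375 = 1.0716
χ² = 3.5485 + 4.3109 + 0.3467 + 1.0716 = 9.2777 ≈ 9.278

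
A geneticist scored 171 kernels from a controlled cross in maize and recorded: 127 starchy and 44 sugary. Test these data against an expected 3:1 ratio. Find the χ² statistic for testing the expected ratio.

0.049

The 3:1 ratio has 4 parts, so with N = 171 the expected counts are:
  starchy: 171 × 3/4 = 128.25
  sugary: 171 × 1/4 = 42.75
χ² = Σ (O − E)² / E
  starchy: (127 − 128.25)² / 128.25 = 0.0122
  sugary: (44 − 42.75)² / 42.75 = 0.0365
χ² = 0.0122 + 0.0365 = 0.0487 ≈ 0.049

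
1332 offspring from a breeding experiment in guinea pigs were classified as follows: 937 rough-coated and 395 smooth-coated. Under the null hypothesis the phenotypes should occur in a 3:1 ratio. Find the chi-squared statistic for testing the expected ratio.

Total ratio parts = 4. Expected numbers out of 1332:
  rough-coated: 1332 × 3/4 = 999
  smooth-coated: 1332 × 1/4 = 333
χ² = Σ (O − E)² / E
  rough-coated: (937 − 999)² / 999 = 3.8478
  smooth-coated: (395 − 333)² / 333 = 11.5435
χ² = 3.8478 + 11.5435 = 15.3913 ≈ 15.391

15.391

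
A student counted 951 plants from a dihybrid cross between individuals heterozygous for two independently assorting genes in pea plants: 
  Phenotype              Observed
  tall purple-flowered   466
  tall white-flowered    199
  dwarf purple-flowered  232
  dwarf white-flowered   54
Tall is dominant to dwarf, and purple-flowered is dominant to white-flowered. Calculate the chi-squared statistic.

27.946

A dihybrid F₂ with independent assortment and complete dominance at both loci gives a 9:3:3:1 phenotypic ratio.
Total ratio parts = 16. Expected numbers out of 951:
  tall purple-flowered: 951 × 9/16 = 534.9375
  tall white-flowered: 951 × 3/16 = 178.3125
  dwarf purple-flowered: 951 × 3/16 = 178.3125
  dwarf white-flowered: 951 × 1/16 = 59.4375
χ² = Σ (O − E)² / E
  tall purple-flowered: (466 − 534.9375)² / 534.9375 = 8.8840
  tall white-flowered: (199 − 178.3125)² / 178.3125 = 2.4001
  dwarf purple-flowered: (232 − 178.3125)² / 178.3125 = 16.1646
  dwarf white-flowered: (54 − 59.4375)² / 59.4375 = 0.4974
χ² = 8.8840 + 2.4001 + 16.1646 + 0.4974 = 27.9461 ≈ 27.946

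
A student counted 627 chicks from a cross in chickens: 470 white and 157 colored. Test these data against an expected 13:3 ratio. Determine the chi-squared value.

16.283

Expected counts for N = 627 under a 13:3 ratio (total parts = 16):
  white: 627 × 13/16 = 509.4375
  colored: 627 × 3/16 = 117.5625
χ² = Σ (O − E)² / E
  white: (470 − 509.4375)² / 509.4375 = 3.0530
  colored: (157 − 117.5625)² / 117.5625 = 13.2297
χ² = 3.0530 + 13.2297 = 16.2827 ≈ 16.283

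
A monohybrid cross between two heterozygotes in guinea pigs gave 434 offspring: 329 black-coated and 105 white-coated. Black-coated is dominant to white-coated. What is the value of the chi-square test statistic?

0.151

For a monohybrid cross between heterozygotes with complete dominance, the expected phenotypic ratio is 3:1.
Expected counts for N = 434 under a 3:1 ratio (total parts = 4):
  black-coated: 434 × 3/4 = 325.5
  white-coated: 434 × 1/4 = 108.5
χ² = Σ (O − E)² / E
  black-coated: (329 − 325.5)² / 325.5 = 0.0376
  white-coated: (105 − 108.5)² / 108.5 = 0.1129
χ² = 0.0376 + 0.1129 = 0.1505 ≈ 0.151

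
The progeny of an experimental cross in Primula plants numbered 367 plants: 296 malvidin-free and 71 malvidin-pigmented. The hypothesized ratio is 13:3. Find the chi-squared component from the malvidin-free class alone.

Total ratio parts = 16. Expected numbers out of 367:
  malvidin-free: 367 × 13/16 = 298.1875
  malvidin-pigmented: 367 × 3/16 = 68.8125
Contribution of malvidin-free: (296 − 298.1875)² / 298.1875 = 0.0160

0.016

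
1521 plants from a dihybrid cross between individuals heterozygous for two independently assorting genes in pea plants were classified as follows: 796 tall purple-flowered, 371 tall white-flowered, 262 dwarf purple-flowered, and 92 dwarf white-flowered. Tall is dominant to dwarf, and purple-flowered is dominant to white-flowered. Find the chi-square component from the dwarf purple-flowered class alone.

A dihybrid F₂ with independent assortment and complete dominance at both loci gives a 9:3:3:1 phenotypic ratio.
Under the 9:3:3:1 hypothesis (Σ ratio = 16, N = 1521):
  tall purple-flowered: 1521 × 9/16 = 855.5625
  tall white-flowered: 1521 × 3/16 = 285.1875
  dwarf purple-flowered: 1521 × 3/16 = 285.1875
  dwarf white-flowered: 1521 × 1/16 = 95.0625
Contribution of dwarf purple-flowered: (262 − 285.1875)² / 285.1875 = 1.8853

1.885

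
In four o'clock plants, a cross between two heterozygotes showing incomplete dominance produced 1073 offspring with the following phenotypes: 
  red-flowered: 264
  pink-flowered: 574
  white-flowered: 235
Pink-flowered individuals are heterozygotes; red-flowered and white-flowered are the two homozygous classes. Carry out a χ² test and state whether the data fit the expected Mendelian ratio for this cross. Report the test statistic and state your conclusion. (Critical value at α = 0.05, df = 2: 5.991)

6.810; not consistent

With incomplete dominance, a heterozygote × heterozygote cross gives a 1:2:1 phenotypic ratio.
The 1:2:1 ratio has 4 parts, so with N = 1073 the expected counts are:
  red-flowered: 1073 × 1/4 = 268.25
  pink-flowered: 1073 × 2/4 = 536.5
  white-flowered: 1073 × 1/4 = 268.25
χ² = Σ (O − E)² / E
  red-flowered: (264 − 268.25)² / 268.25 = 0.0673
  pink-flowered: (574 − 536.5)² / 536.5 = 2.6212
  white-flowered: (235 − 268.25)² / 268.25 = 4.1214
χ² = 0.0673 + 2.6212 + 4.1214 = 6.8099 ≈ 6.810
Degrees of freedom = 3 − 1 = 2; critical value at α = 0.05 is 5.991.
Since 6.810 > 5.991, we reject the null hypothesis — the data do not fit the 1:2:1 ratio.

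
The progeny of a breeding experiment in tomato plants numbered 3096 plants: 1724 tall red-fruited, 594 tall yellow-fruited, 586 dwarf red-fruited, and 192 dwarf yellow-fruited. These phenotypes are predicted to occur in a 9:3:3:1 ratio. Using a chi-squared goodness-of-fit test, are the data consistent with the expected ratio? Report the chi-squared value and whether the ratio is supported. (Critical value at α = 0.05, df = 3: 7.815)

0.554; consistent

Expected counts for N = 3096 under a 9:3:3:1 ratio (total parts = 16):
  tall red-fruited: 3096 × 9/16 = 1741.5
  tall yellow-fruited: 3096 × 3/16 = 580.5
  dwarf red-fruited: 3096 × 3/16 = 580.5
  dwarf yellow-fruited: 3096 × 1/16 = 193.5
χ² = Σ (O − E)² / E
  tall red-fruited: (1724 − 1741.5)² / 1741.5 = 0.1759
  tall yellow-fruited: (594 − 580.5)² / 580.5 = 0.3140
  dwarf red-fruited: (586 − 580.5)² / 580.5 = 0.0521
  dwarf yellow-fruited: (192 − 193.5)² / 193.5 = 0.0116
χ² = 0.1759 + 0.3140 + 0.0521 + 0.0116 = 0.5536 ≈ 0.554
Degrees of freedom = 4 − 1 = 3; critical value at α = 0.05 is 7.815.
Since 0.554 < 7.815, we fail to reject the null hypothesis — the data are consistent with the 9:3:3:1 ratio.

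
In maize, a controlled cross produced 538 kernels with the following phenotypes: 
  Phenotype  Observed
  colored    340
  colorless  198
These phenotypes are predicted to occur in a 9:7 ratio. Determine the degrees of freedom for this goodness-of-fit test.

A goodness-of-fit test with 2 phenotype classes has df = 2 − 1 = 1.

1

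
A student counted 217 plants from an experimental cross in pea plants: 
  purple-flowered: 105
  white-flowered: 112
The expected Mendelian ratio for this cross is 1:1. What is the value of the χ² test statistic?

Total ratio parts = 2. Expected numbers out of 217:
  purple-flowered: 217 × 1/2 = 108.5
  white-flowered: 217 × 1/2 = 108.5
χ² = Σ (O − E)² / E
  purple-flowered: (105 − 108.5)² / 108.5 = 0.1129
  white-flowered: (112 − 108.5)² / 108.5 = 0.1129
χ² = 0.1129 + 0.1129 = 0.2258 ≈ 0.226

0.226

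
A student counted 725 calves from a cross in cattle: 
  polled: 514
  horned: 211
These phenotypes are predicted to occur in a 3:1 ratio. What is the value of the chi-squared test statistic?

Expected counts for N = 725 under a 3:1 ratio (total parts = 4):
  polled: 725 × 3/4 = 543.75
  horned: 725 × 1/4 = 181.25
χ² = Σ (O − E)² / E
  polled: (514 − 543.75)² / 543.75 = 1.6277
  horned: (211 − 181.25)² / 181.25 = 4.8831
χ² = 1.6277 + 4.8831 = 6.5108 ≈ 6.511

6.511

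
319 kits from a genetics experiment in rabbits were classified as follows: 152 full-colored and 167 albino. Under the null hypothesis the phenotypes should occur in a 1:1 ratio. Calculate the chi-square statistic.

0.705

Total ratio parts = 2. Expected numbers out of 319:
  full-colored: 319 × 1/2 = 159.5
  albino: 319 × 1/2 = 159.5
χ² = Σ (O − E)² / E
  full-colored: (152 − 159.5)² / 159.5 = 0.3527
  albino: (167 − 159.5)² / 159.5 = 0.3527
χ² = 0.3527 + 0.3527 = 0.7054 ≈ 0.705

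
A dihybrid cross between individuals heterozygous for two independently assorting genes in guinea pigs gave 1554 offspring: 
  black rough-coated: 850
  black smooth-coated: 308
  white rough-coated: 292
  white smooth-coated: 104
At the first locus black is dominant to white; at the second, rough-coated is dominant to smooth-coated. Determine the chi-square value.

2.102

A dihybrid F₂ with independent assortment and complete dominance at both loci gives a 9:3:3:1 phenotypic ratio.
Under the 9:3:3:1 hypothesis (Σ ratio = 16, N = 1554):
  black rough-coated: 1554 × 9/16 = 874.125
  black smooth-coated: 1554 × 3/16 = 291.375
  white rough-coated: 1554 × 3/16 = 291.375
  white smooth-coated: 1554 × 1/16 = 97.125
χ² = Σ (O − E)² / E
  black rough-coated: (850 − 874.125)² / 874.125 = 0.6658
  black smooth-coated: (308 − 291.375)² / 291.375 = 0.9486
  white rough-coated: (292 − 291.375)² / 291.375 = 0.0013
  white smooth-coated: (104 − 97.125)² / 97.125 = 0.4866
χ² = 0.6658 + 0.9486 + 0.0013 + 0.4866 = 2.1023 ≈ 2.102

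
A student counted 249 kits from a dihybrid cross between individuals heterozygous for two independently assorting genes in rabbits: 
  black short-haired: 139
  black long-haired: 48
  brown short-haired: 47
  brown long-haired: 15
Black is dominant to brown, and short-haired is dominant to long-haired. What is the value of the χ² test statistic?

0.067

A dihybrid F₂ with independent assortment and complete dominance at both loci gives a 9:3:3:1 phenotypic ratio.
The 9:3:3:1 ratio has 16 parts, so with N = 249 the expected counts are:
  black short-haired: 249 × 9/16 = 140.0625
  black long-haired: 249 × 3/16 = 46.6875
  brown short-haired: 249 × 3/16 = 46.6875
  brown long-haired: 249 × 1/16 = 15.5625
χ² = Σ (O − E)² / E
  black short-haired: (139 − 140.0625)² / 140.0625 = 0.0081
  black long-haired: (48 − 46.6875)² / 46.6875 = 0.0369
  brown short-haired: (47 − 46.6875)² / 46.6875 = 0.0021
  brown long-haired: (15 − 15.5625)² / 15.5625 = 0.0203
χ² = 0.0081 + 0.0369 + 0.0021 + 0.0203 = 0.0674 ≈ 0.067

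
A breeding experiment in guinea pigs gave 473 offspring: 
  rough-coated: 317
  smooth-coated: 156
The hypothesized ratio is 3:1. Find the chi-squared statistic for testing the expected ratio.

Total ratio parts = 4. Expected numbers out of 473:
  rough-coated: 473 × 3/4 = 354.75
  smooth-coated: 473 × 1/4 = 118.25
χ² = Σ (O − E)² / E
  rough-coated: (317 − 354.75)² / 354.75 = 4.0171
  smooth-coated: (156 − 118.25)² / 118.25 = 12.0513
χ² = 4.0171 + 12.0513 = 16.0684 ≈ 16.068

16.068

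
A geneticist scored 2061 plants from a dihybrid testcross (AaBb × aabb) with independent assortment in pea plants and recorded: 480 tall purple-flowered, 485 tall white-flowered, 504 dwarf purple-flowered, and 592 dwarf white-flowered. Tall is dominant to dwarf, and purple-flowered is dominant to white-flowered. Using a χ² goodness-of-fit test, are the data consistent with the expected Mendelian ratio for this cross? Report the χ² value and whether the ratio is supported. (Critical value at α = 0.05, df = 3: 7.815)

15.866; not consistent

A dihybrid testcross with independent assortment gives a 1:1:1:1 ratio.
Expected counts for N = 2061 under a 1:1:1:1 ratio (total parts = 4):
  tall purple-flowered: 2061 × 1/4 = 515.25
  tall white-flowered: 2061 × 1/4 = 515.25
  dwarf purple-flowered: 2061 × 1/4 = 515.25
  dwarf white-flowered: 2061 × 1/4 = 515.25
χ² = Σ (O − E)² / E
  tall purple-flowered: (480 − 515.25)² / 515.25 = 2.4116
  tall white-flowered: (485 − 515.25)² / 515.25 = 1.7760
  dwarf purple-flowered: (504 − 515.25)² / 515.25 = 0.2456
  dwarf white-flowered: (592 − 515.25)² / 515.25 = 11.4324
χ² = 2.4116 + 1.7760 + 0.2456 + 11.4324 = 15.8656 ≈ 15.866
Degrees of freedom = 4 − 1 = 3; critical value at α = 0.05 is 7.815.
Since 15.866 > 7.815, we reject the null hypothesis — the data do not fit the 1:1:1:1 ratio.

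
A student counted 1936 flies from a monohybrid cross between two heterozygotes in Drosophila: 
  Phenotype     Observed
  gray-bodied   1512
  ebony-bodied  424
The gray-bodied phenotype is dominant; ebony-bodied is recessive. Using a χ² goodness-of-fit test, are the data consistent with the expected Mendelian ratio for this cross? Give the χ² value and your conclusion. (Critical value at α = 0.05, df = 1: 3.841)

For a monohybrid cross between heterozygotes with complete dominance, the expected phenotypic ratio is 3:1.
Total ratio parts = 4. Expected numbers out of 1936:
  gray-bodied: 1936 × 3/4 = 1452
  ebony-bodied: 1936 × 1/4 = 484
χ² = Σ (O − E)² / E
  gray-bodied: (1512 − 1452)² / 1452 = 2.4793
  ebony-bodied: (424 − 484)² / 484 = 7.4380
χ² = 2.4793 + 7.4380 = 9.9173 ≈ 9.917
Degrees of freedom = 2 − 1 = 1; critical value at α = 0.05 is 3.841.
Since 9.917 > 3.841, we reject the null hypothesis — the data do not fit the 3:1 ratio.

9.917; not consistent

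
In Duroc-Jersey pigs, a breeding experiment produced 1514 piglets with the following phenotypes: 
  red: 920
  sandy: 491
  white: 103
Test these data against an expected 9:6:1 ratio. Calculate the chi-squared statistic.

Total ratio parts = 16. Expected numbers out of 1514:
  red: 1514 × 9/16 = 851.625
  sandy: 1514 × 6/16 = 567.75
  white: 1514 × 1/16 = 94.625
χ² = Σ (O − E)² / E
  red: (920 − 851.625)² / 851.625 = 5.4897
  sandy: (491 − 567.75)² / 567.75 = 10.3753
  white: (103 − 94.625)² / 94.625 = 0.7412
χ² = 5.4897 + 10.3753 + 0.7412 = 16.6062 ≈ 16.606

16.606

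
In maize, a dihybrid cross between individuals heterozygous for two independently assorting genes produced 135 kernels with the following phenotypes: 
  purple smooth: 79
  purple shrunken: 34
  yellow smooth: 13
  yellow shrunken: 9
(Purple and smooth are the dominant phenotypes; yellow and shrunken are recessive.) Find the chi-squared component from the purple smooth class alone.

A dihybrid F₂ with independent assortment and complete dominance at both loci gives a 9:3:3:1 phenotypic ratio.
The 9:3:3:1 ratio has 16 parts, so with N = 135 the expected counts are:
  purple smooth: 135 × 9/16 = 75.9375
  purple shrunken: 135 × 3/16 = 25.3125
  yellow smooth: 135 × 3/16 = 25.3125
  yellow shrunken: 135 × 1/16 = 8.4375
Contribution of purple smooth: (79 − 75.9375)² / 75.9375 = 0.1235

0.124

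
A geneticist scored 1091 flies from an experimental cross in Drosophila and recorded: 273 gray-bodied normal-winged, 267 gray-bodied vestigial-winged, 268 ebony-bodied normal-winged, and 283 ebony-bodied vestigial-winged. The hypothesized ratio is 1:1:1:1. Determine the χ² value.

The 1:1:1:1 ratio has 4 parts, so with N = 1091 the expected counts are:
  gray-bodied normal-winged: 1091 × 1/4 = 272.75
  gray-bodied vestigial-winged: 1091 × 1/4 = 272.75
  ebony-bodied normal-winged: 1091 × 1/4 = 272.75
  ebony-bodied vestigial-winged: 1091 × 1/4 = 272.75
χ² = Σ (O − E)² / E
  gray-bodied normal-winged: (273 − 272.75)² / 272.75 = 0.0002
  gray-bodied vestigial-winged: (267 − 272.75)² / 272.75 = 0.1212
  ebony-bodied normal-winged: (268 − 272.75)² / 272.75 = 0.0827
  ebony-bodied vestigial-winged: (283 − 272.75)² / 272.75 = 0.3852
χ² = 0.0002 + 0.1212 + 0.0827 + 0.3852 = 0.5893 ≈ 0.589

0.589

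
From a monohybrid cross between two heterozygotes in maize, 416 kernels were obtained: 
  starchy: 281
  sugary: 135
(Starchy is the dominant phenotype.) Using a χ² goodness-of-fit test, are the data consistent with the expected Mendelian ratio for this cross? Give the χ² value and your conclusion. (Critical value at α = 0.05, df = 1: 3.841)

12.321; not consistent

For a monohybrid cross between heterozygotes with complete dominance, the expected phenotypic ratio is 3:1.
Total ratio parts = 4. Expected numbers out of 416:
  starchy: 416 × 3/4 = 312
  sugary: 416 × 1/4 = 104
χ² = Σ (O − E)² / E
  starchy: (281 − 312)² / 312 = 3.0801
  sugary: (135 − 104)² / 104 = 9.2404
χ² = 3.0801 + 9.2404 = 12.3205 ≈ 12.321
Degrees of freedom = 2 − 1 = 1; critical value at α = 0.05 is 3.841.
Since 12.321 > 3.841, we reject the null hypothesis — the data do not fit the 3:1 ratio.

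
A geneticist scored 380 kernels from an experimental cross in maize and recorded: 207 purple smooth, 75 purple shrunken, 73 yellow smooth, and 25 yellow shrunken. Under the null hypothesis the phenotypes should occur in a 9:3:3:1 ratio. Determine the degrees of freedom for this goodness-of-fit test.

3

A goodness-of-fit test with 4 phenotype classes has df = 4 − 1 = 3.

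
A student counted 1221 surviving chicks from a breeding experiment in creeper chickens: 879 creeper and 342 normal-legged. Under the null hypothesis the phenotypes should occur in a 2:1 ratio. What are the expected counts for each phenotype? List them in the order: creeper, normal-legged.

814, 407

Total ratio parts = 3. Expected numbers out of 1221:
  creeper: 1221 × 2/3 = 814
  normal-legged: 1221 × 1/3 = 407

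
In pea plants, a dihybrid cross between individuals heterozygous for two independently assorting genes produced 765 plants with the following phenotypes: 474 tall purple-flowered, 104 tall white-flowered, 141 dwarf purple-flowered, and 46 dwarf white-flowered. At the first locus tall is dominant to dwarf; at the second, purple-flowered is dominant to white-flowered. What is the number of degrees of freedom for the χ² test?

A dihybrid F₂ with independent assortment and complete dominance at both loci gives a 9:3:3:1 phenotypic ratio.
A goodness-of-fit test with 4 phenotype classes has df = 4 − 1 = 3.

3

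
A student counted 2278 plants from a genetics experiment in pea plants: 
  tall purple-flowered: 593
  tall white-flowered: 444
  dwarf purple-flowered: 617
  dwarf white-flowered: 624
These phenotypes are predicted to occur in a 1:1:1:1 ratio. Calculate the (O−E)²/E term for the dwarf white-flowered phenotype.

5.216

Expected counts for N = 2278 under a 1:1:1:1 ratio (total parts = 4):
  tall purple-flowered: 2278 × 1/4 = 569.5
  tall white-flowered: 2278 × 1/4 = 569.5
  dwarf purple-flowered: 2278 × 1/4 = 569.5
  dwarf white-flowered: 2278 × 1/4 = 569.5
Contribution of dwarf white-flowered: (624 − 569.5)² / 569.5 = 5.2155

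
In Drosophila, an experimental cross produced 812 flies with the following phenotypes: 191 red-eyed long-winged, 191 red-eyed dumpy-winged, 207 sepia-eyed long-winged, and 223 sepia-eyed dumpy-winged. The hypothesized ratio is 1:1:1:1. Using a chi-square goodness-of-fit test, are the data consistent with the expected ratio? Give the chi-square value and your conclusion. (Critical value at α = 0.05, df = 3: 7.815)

Under the 1:1:1:1 hypothesis (Σ ratio = 4, N = 812):
  red-eyed long-winged: 812 × 1/4 = 203
  red-eyed dumpy-winged: 812 × 1/4 = 203
  sepia-eyed long-winged: 812 × 1/4 = 203
  sepia-eyed dumpy-winged: 812 × 1/4 = 203
χ² = Σ (O − E)² / E
  red-eyed long-winged: (191 − 203)² / 203 = 0.7094
  red-eyed dumpy-winged: (191 − 203)² / 203 = 0.7094
  sepia-eyed long-winged: (207 − 203)² / 203 = 0.0788
  sepia-eyed dumpy-winged: (223 − 203)² / 203 = 1.9704
χ² = 0.7094 + 0.7094 + 0.0788 + 1.9704 = 3.468
Degrees of freedom = 4 − 1 = 3; critical value at α = 0.05 is 7.815.
Since 3.468 < 7.815, we fail to reject the null hypothesis — the data are consistent with the 1:1:1:1 ratio.

3.468; consistent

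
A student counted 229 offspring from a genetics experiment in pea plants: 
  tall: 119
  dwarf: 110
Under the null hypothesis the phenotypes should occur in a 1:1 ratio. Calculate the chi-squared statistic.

Total ratio parts = 2. Expected numbers out of 229:
  tall: 229 × 1/2 = 114.5
  dwarf: 229 × 1/2 = 114.5
χ² = Σ (O − E)² / E
  tall: (119 − 114.5)² / 114.5 = 0.1769
  dwarf: (110 − 114.5)² / 114.5 = 0.1769
χ² = 0.1769 + 0.1769 = 0.3538 ≈ 0.354

0.354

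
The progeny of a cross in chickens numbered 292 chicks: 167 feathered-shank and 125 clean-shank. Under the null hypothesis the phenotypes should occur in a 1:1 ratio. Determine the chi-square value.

6.041

The 1:1 ratio has 2 parts, so with N = 292 the expected counts are:
  feathered-shank: 292 × 1/2 = 146
  clean-shank: 292 × 1/2 = 146
χ² = Σ (O − E)² / E
  feathered-shank: (167 − 146)² / 146 = 3.0205
  clean-shank: (125 − 146)² / 146 = 3.0205
χ² = 3.0205 + 3.0205 = 6.041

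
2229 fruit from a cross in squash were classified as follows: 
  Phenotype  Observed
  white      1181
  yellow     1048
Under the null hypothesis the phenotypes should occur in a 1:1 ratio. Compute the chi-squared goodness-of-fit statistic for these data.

7.936

Under the 1:1 hypothesis (Σ ratio = 2, N = 2229):
  white: 2229 × 1/2 = 1114.5
  yellow: 2229 × 1/2 = 1114.5
χ² = Σ (O − E)² / E
  white: (1181 − 1114.5)² / 1114.5 = 3.9679
  yellow: (1048 − 1114.5)² / 1114.5 = 3.9679
χ² = 3.9679 + 3.9679 = 7.9358 ≈ 7.936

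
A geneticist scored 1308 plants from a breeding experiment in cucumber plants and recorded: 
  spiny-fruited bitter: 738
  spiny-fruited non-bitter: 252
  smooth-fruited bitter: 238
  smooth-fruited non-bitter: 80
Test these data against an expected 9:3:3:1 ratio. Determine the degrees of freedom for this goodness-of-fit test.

A goodness-of-fit test with 4 phenotype classes has df = 4 − 1 = 3.

3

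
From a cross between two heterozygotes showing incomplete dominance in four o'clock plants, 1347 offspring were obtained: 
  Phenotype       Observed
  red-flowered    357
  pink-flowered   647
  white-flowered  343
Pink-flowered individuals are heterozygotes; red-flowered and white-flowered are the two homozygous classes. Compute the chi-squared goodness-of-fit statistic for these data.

2.376

With incomplete dominance, a heterozygote × heterozygote cross gives a 1:2:1 phenotypic ratio.
Total ratio parts = 4. Expected numbers out of 1347:
  red-flowered: 1347 × 1/4 = 336.75
  pink-flowered: 1347 × 2/4 = 673.5
  white-flowered: 1347 × 1/4 = 336.75
χ² = Σ (O − E)² / E
  red-flowered: (357 − 336.75)² / 336.75 = 1.2177
  pink-flowered: (647 − 673.5)² / 673.5 = 1.0427
  white-flowered: (343 − 336.75)² / 336.75 = 0.1160
χ² = 1.2177 + 1.0427 + 0.1160 = 2.3764 ≈ 2.376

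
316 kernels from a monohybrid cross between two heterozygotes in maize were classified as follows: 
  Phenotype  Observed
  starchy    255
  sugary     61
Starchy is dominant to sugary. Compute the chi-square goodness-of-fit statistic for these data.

5.468

For a monohybrid cross between heterozygotes with complete dominance, the expected phenotypic ratio is 3:1.
Total ratio parts = 4. Expected numbers out of 316:
  starchy: 316 × 3/4 = 237
  sugary: 316 × 1/4 = 79
χ² = Σ (O − E)² / E
  starchy: (255 − 237)² / 237 = 1.3671
  sugary: (61 − 79)² / 79 = 4.1013
χ² = 1.3671 + 4.1013 = 5.4684 ≈ 5.468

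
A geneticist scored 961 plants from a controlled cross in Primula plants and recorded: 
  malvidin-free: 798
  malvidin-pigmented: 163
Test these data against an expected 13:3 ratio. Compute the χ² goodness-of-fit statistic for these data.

2.018

The 13:3 ratio has 16 parts, so with N = 961 the expected counts are:
  malvidin-free: 961 × 13/16 = 780.8125
  malvidin-pigmented: 961 × 3/16 = 180.1875
χ² = Σ (O − E)² / E
  malvidin-free: (798 − 780.8125)² / 780.8125 = 0.3783
  malvidin-pigmented: (163 − 180.1875)² / 180.1875 = 1.6395
χ² = 0.3783 + 1.6395 = 2.0178 ≈ 2.018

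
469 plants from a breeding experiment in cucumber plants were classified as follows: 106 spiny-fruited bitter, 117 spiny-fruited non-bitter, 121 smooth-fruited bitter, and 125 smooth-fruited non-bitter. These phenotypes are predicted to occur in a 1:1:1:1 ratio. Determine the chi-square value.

1.712

Under the 1:1:1:1 hypothesis (Σ ratio = 4, N = 469):
  spiny-fruited bitter: 469 × 1/4 = 117.25
  spiny-fruited non-bitter: 469 × 1/4 = 117.25
  smooth-fruited bitter: 469 × 1/4 = 117.25
  smooth-fruited non-bitter: 469 × 1/4 = 117.25
χ² = Σ (O − E)² / E
  spiny-fruited bitter: (106 − 117.25)² / 117.25 = 1.0794
  spiny-fruited non-bitter: (117 − 117.25)² / 117.25 = 0.0005
  smooth-fruited bitter: (121 − 117.25)² / 117.25 = 0.1199
  smooth-fruited non-bitter: (125 − 117.25)² / 117.25 = 0.5123
χ² = 1.0794 + 0.0005 + 0.1199 + 0.5123 = 1.7121 ≈ 1.712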